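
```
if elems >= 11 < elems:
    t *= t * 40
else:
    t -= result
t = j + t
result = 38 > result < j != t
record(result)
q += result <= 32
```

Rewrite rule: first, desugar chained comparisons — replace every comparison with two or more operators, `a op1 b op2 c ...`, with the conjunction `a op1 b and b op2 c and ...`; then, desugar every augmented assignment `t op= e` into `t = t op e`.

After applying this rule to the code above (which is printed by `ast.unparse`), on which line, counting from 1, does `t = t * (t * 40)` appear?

Transformed code:
if elems >= 11 and 11 < elems:
    t = t * (t * 40)
else:
    t = t - result
t = j + t
result = 38 > result and result < j and (j != t)
record(result)
q = q + (result <= 32)

2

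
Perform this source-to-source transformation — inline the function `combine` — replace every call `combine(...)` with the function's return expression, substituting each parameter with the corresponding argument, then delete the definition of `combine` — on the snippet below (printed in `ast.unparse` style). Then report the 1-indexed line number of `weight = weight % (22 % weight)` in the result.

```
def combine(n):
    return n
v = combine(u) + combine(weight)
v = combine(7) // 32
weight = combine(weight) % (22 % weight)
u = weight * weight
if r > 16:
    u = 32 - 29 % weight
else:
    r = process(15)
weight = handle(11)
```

Transformed code:
v = u + weight
v = 7 // 32
weight = weight % (22 % weight)
u = weight * weight
if r > 16:
    u = 32 - 29 % weight
else:
    r = process(15)
weight = handle(11)

3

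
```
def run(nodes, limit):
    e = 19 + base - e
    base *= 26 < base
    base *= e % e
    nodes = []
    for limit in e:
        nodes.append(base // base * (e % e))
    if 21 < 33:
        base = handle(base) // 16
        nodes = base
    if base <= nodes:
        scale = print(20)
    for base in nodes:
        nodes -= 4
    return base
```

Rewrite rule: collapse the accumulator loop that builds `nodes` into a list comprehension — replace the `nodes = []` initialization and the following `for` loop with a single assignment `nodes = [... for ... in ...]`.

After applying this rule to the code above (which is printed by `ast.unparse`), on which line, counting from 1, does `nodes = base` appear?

8

Transformed code:
def run(nodes, limit):
    e = 19 + base - e
    base *= 26 < base
    base *= e % e
    nodes = [base // base * (e % e) for limit in e]
    if 21 < 33:
        base = handle(base) // 16
        nodes = base
    if base <= nodes:
        scale = print(20)
    for base in nodes:
        nodes -= 4
    return base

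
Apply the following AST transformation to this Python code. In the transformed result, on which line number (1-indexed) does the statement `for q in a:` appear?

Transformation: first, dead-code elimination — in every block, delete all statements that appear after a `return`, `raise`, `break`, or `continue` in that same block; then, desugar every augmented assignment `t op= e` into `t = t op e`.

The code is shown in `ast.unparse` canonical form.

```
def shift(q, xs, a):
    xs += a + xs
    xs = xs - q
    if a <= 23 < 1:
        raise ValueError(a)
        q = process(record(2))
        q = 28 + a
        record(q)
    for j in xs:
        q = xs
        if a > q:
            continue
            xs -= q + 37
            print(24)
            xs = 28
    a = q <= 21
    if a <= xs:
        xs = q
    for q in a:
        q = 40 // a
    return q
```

13

Transformed code:
def shift(q, xs, a):
    xs = xs + (a + xs)
    xs = xs - q
    if a <= 23 < 1:
        raise ValueError(a)
    for j in xs:
        q = xs
        if a > q:
            continue
    a = q <= 21
    if a <= xs:
        xs = q
    for q in a:
        q = 40 // a
    return q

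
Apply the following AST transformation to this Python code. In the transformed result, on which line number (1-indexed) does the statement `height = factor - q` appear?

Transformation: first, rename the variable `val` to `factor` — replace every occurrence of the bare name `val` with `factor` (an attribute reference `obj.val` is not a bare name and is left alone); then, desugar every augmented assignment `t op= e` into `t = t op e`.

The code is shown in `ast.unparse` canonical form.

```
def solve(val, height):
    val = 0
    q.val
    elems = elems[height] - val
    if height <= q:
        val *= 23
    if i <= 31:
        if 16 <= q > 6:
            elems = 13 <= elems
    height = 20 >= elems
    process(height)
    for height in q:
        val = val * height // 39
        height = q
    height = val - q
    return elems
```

15

Transformed code:
def solve(factor, height):
    factor = 0
    q.val
    elems = elems[height] - factor
    if height <= q:
        factor = factor * 23
    if i <= 31:
        if 16 <= q > 6:
            elems = 13 <= elems
    height = 20 >= elems
    process(height)
    for height in q:
        factor = factor * height // 39
        height = q
    height = factor - q
    return elems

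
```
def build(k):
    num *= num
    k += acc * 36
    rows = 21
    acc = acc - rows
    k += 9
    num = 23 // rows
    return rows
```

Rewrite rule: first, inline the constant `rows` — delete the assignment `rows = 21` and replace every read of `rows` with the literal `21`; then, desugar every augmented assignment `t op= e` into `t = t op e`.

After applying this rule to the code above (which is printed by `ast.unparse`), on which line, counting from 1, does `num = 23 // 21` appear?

Transformed code:
def build(k):
    num = num * num
    k = k + acc * 36
    acc = acc - 21
    k = k + 9
    num = 23 // 21
    return 21

6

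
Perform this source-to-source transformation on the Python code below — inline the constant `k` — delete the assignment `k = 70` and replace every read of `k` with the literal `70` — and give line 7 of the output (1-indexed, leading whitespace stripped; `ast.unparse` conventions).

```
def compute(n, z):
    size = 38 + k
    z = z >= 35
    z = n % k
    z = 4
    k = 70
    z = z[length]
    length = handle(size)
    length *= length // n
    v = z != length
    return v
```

Transformed code:
def compute(n, z):
    size = 38 + 70
    z = z >= 35
    z = n % 70
    z = 4
    z = z[length]
    length = handle(size)
    length *= length // n
    v = z != length
    return v

length = handle(size)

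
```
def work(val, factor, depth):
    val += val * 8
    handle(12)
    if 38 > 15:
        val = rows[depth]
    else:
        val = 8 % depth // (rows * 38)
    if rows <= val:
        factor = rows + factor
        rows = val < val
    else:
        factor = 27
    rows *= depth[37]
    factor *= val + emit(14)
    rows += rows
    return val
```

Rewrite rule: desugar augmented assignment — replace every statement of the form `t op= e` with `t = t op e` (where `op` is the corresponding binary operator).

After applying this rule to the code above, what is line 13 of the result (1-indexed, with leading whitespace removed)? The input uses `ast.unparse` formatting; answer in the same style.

Transformed code:
def work(val, factor, depth):
    val = val + val * 8
    handle(12)
    if 38 > 15:
        val = rows[depth]
    else:
        val = 8 % depth // (rows * 38)
    if rows <= val:
        factor = rows + factor
        rows = val < val
    else:
        factor = 27
    rows = rows * depth[37]
    factor = factor * (val + emit(14))
    rows = rows + rows
    return val

rows = rows * depth[37]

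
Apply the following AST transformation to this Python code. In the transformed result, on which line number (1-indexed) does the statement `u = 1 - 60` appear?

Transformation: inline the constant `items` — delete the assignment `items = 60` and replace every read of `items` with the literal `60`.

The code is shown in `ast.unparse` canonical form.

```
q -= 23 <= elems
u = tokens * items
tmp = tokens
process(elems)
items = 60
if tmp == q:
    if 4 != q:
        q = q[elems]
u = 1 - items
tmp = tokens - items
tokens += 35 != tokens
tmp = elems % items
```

8

Transformed code:
q -= 23 <= elems
u = tokens * 60
tmp = tokens
process(elems)
if tmp == q:
    if 4 != q:
        q = q[elems]
u = 1 - 60
tmp = tokens - 60
tokens += 35 != tokens
tmp = elems % 60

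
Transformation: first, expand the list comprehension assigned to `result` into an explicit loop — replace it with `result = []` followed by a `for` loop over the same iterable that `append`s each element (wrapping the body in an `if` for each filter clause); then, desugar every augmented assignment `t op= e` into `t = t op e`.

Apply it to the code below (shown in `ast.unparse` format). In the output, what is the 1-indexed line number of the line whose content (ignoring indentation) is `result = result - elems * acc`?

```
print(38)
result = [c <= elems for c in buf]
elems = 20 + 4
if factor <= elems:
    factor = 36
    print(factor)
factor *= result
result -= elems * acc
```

Transformed code:
print(38)
result = []
for c in buf:
    result.append(c <= elems)
elems = 20 + 4
if factor <= elems:
    factor = 36
    print(factor)
factor = factor * result
result = result - elems * acc

10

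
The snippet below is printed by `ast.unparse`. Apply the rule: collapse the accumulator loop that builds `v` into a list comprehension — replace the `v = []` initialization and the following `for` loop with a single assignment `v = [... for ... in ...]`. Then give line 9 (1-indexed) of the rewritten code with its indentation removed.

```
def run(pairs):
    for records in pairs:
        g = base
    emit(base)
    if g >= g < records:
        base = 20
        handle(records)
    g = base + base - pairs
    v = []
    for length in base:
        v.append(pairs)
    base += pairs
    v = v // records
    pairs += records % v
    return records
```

v = [pairs for length in base]

Transformed code:
def run(pairs):
    for records in pairs:
        g = base
    emit(base)
    if g >= g < records:
        base = 20
        handle(records)
    g = base + base - pairs
    v = [pairs for length in base]
    base += pairs
    v = v // records
    pairs += records % v
    return records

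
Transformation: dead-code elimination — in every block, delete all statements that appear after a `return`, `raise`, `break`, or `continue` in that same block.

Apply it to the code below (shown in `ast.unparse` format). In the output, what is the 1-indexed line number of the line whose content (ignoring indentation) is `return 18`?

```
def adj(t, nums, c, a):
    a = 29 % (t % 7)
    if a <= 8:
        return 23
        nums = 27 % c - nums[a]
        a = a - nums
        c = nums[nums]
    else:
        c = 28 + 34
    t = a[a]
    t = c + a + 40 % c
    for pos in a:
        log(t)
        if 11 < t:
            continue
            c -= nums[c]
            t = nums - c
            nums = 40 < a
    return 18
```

Transformed code:
def adj(t, nums, c, a):
    a = 29 % (t % 7)
    if a <= 8:
        return 23
    else:
        c = 28 + 34
    t = a[a]
    t = c + a + 40 % c
    for pos in a:
        log(t)
        if 11 < t:
            continue
    return 18

13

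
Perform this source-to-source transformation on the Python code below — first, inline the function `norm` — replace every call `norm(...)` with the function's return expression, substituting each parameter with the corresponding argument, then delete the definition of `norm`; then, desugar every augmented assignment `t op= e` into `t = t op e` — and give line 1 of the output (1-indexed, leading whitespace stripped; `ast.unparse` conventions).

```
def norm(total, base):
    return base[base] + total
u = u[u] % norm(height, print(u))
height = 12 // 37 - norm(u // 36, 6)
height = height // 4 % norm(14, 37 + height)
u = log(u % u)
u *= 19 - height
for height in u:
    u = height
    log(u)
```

Transformed code:
u = u[u] % (print(u)[print(u)] + height)
height = 12 // 37 - (6[6] + u // 36)
height = height // 4 % ((37 + height)[37 + height] + 14)
u = log(u % u)
u = u * (19 - height)
for height in u:
    u = height
    log(u)

u = u[u] % (print(u)[print(u)] + height)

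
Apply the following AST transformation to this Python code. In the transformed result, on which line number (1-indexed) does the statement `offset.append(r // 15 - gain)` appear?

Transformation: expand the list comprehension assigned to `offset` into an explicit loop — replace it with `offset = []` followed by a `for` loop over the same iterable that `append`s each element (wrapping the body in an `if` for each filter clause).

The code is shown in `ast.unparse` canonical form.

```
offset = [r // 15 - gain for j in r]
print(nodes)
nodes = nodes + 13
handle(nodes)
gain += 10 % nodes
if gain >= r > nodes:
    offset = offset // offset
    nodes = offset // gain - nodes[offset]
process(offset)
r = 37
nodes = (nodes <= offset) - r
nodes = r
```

Transformed code:
offset = []
for j in r:
    offset.append(r // 15 - gain)
print(nodes)
nodes = nodes + 13
handle(nodes)
gain += 10 % nodes
if gain >= r > nodes:
    offset = offset // offset
    nodes = offset // gain - nodes[offset]
process(offset)
r = 37
nodes = (nodes <= offset) - r
nodes = r

3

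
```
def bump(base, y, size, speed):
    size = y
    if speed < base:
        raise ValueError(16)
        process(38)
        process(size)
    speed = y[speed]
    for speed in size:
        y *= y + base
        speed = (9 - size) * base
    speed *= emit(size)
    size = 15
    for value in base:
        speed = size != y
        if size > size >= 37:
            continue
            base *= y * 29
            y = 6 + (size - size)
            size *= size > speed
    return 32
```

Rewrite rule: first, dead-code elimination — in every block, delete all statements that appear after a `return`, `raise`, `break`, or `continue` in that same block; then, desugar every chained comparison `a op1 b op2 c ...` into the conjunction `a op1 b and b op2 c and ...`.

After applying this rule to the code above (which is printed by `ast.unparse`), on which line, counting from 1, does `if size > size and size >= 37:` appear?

13

Transformed code:
def bump(base, y, size, speed):
    size = y
    if speed < base:
        raise ValueError(16)
    speed = y[speed]
    for speed in size:
        y *= y + base
        speed = (9 - size) * base
    speed *= emit(size)
    size = 15
    for value in base:
        speed = size != y
        if size > size and size >= 37:
            continue
    return 32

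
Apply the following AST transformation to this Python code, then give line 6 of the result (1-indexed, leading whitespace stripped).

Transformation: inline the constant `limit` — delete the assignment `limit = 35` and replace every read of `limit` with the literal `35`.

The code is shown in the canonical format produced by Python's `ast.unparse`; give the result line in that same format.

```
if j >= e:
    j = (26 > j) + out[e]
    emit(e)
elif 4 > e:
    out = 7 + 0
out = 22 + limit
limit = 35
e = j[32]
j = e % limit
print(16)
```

out = 22 + 35

Transformed code:
if j >= e:
    j = (26 > j) + out[e]
    emit(e)
elif 4 > e:
    out = 7 + 0
out = 22 + 35
e = j[32]
j = e % 35
print(16)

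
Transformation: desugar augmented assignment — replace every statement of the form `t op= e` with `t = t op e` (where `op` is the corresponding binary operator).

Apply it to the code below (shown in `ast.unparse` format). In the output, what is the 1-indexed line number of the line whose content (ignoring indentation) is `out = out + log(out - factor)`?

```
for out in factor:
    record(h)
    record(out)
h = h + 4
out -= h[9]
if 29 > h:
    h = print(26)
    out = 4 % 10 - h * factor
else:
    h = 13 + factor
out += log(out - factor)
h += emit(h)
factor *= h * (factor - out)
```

Transformed code:
for out in factor:
    record(h)
    record(out)
h = h + 4
out = out - h[9]
if 29 > h:
    h = print(26)
    out = 4 % 10 - h * factor
else:
    h = 13 + factor
out = out + log(out - factor)
h = h + emit(h)
factor = factor * (h * (factor - out))

11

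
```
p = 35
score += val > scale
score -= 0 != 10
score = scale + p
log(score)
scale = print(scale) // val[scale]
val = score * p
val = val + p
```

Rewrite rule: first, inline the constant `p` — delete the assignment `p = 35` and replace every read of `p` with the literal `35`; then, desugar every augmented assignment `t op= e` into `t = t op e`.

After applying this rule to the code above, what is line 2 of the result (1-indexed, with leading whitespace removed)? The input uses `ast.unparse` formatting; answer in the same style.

score = score - (0 != 10)

Transformed code:
score = score + (val > scale)
score = score - (0 != 10)
score = scale + 35
log(score)
scale = print(scale) // val[scale]
val = score * 35
val = val + 35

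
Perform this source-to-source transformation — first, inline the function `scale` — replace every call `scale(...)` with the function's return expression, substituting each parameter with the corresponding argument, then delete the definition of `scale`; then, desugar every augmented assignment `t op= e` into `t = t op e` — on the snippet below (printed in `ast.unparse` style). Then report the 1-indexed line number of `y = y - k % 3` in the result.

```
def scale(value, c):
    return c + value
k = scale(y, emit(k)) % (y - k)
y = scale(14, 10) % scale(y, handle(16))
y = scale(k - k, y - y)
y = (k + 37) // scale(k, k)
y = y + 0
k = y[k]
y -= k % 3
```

7

Transformed code:
k = (emit(k) + y) % (y - k)
y = (10 + 14) % (handle(16) + y)
y = y - y + (k - k)
y = (k + 37) // (k + k)
y = y + 0
k = y[k]
y = y - k % 3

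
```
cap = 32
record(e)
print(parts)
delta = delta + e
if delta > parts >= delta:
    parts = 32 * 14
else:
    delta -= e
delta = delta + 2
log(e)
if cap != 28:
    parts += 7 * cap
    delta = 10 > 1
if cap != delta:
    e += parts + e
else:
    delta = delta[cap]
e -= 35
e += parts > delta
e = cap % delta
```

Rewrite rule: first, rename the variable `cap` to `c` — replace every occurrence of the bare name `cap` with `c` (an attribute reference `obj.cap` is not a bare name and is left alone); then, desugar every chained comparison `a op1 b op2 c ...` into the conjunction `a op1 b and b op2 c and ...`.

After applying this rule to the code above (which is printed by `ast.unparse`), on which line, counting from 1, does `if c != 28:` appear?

11

Transformed code:
c = 32
record(e)
print(parts)
delta = delta + e
if delta > parts and parts >= delta:
    parts = 32 * 14
else:
    delta -= e
delta = delta + 2
log(e)
if c != 28:
    parts += 7 * c
    delta = 10 > 1
if c != delta:
    e += parts + e
else:
    delta = delta[c]
e -= 35
e += parts > delta
e = c % delta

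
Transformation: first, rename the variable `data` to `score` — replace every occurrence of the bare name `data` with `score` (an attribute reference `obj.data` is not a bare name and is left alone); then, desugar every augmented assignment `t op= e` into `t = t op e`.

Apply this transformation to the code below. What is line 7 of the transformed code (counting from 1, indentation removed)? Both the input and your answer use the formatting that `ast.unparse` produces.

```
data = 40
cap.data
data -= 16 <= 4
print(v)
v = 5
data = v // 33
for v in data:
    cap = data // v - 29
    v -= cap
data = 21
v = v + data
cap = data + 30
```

for v in score:

Transformed code:
score = 40
cap.data
score = score - (16 <= 4)
print(v)
v = 5
score = v // 33
for v in score:
    cap = score // v - 29
    v = v - cap
score = 21
v = v + score
cap = score + 30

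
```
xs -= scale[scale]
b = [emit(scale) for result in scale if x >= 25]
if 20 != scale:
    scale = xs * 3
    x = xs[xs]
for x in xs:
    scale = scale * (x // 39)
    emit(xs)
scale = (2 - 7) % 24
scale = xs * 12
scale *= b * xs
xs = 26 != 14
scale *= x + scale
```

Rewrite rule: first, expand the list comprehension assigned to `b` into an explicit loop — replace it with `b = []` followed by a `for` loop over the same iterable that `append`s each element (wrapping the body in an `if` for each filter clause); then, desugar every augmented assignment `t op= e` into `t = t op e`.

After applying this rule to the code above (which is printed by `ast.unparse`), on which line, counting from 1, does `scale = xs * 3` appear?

7

Transformed code:
xs = xs - scale[scale]
b = []
for result in scale:
    if x >= 25:
        b.append(emit(scale))
if 20 != scale:
    scale = xs * 3
    x = xs[xs]
for x in xs:
    scale = scale * (x // 39)
    emit(xs)
scale = (2 - 7) % 24
scale = xs * 12
scale = scale * (b * xs)
xs = 26 != 14
scale = scale * (x + scale)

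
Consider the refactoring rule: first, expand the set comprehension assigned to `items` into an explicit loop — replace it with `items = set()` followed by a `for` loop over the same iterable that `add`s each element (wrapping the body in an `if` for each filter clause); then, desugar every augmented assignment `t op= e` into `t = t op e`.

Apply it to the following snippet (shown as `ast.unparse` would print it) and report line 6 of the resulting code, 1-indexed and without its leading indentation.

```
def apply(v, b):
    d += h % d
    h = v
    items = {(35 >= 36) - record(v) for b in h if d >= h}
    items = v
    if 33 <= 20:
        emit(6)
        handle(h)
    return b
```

if d >= h:

Transformed code:
def apply(v, b):
    d = d + h % d
    h = v
    items = set()
    for b in h:
        if d >= h:
            items.add((35 >= 36) - record(v))
    items = v
    if 33 <= 20:
        emit(6)
        handle(h)
    return b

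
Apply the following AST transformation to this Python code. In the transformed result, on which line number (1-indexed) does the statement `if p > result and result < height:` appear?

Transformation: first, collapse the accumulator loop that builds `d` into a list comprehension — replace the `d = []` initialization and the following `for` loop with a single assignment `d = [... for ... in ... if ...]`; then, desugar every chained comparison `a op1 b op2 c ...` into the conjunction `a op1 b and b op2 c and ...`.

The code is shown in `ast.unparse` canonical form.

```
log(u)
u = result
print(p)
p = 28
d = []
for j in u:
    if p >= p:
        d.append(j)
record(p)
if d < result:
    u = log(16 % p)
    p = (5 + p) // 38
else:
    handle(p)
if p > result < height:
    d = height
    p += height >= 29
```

12

Transformed code:
log(u)
u = result
print(p)
p = 28
d = [j for j in u if p >= p]
record(p)
if d < result:
    u = log(16 % p)
    p = (5 + p) // 38
else:
    handle(p)
if p > result and result < height:
    d = height
    p += height >= 29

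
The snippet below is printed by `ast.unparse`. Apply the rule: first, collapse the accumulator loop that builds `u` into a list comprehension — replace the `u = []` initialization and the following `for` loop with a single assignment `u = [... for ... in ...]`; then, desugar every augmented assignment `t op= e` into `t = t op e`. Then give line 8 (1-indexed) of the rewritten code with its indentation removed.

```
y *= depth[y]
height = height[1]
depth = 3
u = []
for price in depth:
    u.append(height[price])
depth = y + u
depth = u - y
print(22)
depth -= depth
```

Transformed code:
y = y * depth[y]
height = height[1]
depth = 3
u = [height[price] for price in depth]
depth = y + u
depth = u - y
print(22)
depth = depth - depth

depth = depth - depth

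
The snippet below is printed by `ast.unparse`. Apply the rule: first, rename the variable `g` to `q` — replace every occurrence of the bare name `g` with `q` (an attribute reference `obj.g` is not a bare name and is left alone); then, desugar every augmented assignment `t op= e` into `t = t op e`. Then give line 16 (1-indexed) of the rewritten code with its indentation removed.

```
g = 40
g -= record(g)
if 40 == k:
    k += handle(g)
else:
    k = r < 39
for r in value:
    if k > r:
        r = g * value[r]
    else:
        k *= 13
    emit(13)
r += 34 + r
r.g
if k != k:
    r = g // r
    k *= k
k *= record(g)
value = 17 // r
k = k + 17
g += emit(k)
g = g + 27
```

Transformed code:
q = 40
q = q - record(q)
if 40 == k:
    k = k + handle(q)
else:
    k = r < 39
for r in value:
    if k > r:
        r = q * value[r]
    else:
        k = k * 13
    emit(13)
r = r + (34 + r)
r.g
if k != k:
    r = q // r
    k = k * k
k = k * record(q)
value = 17 // r
k = k + 17
q = q + emit(k)
q = q + 27

r = q // r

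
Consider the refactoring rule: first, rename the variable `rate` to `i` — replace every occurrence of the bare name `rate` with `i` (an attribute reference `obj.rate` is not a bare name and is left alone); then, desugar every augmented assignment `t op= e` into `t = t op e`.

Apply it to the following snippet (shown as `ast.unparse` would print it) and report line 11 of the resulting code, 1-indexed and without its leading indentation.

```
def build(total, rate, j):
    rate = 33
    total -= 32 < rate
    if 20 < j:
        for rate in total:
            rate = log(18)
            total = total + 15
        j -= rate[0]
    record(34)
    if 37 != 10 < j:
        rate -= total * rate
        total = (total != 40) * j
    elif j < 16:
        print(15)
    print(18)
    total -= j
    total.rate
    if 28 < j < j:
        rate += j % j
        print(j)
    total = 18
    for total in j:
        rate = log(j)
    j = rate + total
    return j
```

Transformed code:
def build(total, i, j):
    i = 33
    total = total - (32 < i)
    if 20 < j:
        for i in total:
            i = log(18)
            total = total + 15
        j = j - i[0]
    record(34)
    if 37 != 10 < j:
        i = i - total * i
        total = (total != 40) * j
    elif j < 16:
        print(15)
    print(18)
    total = total - j
    total.rate
    if 28 < j < j:
        i = i + j % j
        print(j)
    total = 18
    for total in j:
        i = log(j)
    j = i + total
    return j

i = i - total * i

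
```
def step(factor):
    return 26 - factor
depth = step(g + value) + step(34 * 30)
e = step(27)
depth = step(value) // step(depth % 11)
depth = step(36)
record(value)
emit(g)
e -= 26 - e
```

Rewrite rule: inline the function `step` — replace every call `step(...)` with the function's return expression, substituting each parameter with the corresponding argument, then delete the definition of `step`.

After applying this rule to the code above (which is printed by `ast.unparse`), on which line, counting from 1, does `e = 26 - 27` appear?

Transformed code:
depth = 26 - (g + value) + (26 - 34 * 30)
e = 26 - 27
depth = (26 - value) // (26 - depth % 11)
depth = 26 - 36
record(value)
emit(g)
e -= 26 - e

2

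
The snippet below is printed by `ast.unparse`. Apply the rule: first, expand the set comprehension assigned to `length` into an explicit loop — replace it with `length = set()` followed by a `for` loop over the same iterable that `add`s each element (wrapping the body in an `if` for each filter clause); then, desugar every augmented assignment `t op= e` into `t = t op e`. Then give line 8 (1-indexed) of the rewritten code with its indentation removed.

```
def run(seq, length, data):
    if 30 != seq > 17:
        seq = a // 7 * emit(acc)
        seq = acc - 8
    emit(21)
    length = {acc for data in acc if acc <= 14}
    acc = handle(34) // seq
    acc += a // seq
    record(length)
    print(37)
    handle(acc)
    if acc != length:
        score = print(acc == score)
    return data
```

Transformed code:
def run(seq, length, data):
    if 30 != seq > 17:
        seq = a // 7 * emit(acc)
        seq = acc - 8
    emit(21)
    length = set()
    for data in acc:
        if acc <= 14:
            length.add(acc)
    acc = handle(34) // seq
    acc = acc + a // seq
    record(length)
    print(37)
    handle(acc)
    if acc != length:
        score = print(acc == score)
    return data

if acc <= 14:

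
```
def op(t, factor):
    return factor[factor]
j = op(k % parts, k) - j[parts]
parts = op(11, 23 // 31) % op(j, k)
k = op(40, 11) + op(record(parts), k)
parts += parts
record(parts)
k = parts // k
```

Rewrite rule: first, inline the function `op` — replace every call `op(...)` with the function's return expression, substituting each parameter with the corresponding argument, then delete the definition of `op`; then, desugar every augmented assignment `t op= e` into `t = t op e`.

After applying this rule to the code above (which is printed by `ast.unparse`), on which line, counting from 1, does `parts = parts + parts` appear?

Transformed code:
j = k[k] - j[parts]
parts = (23 // 31)[23 // 31] % k[k]
k = 11[11] + k[k]
parts = parts + parts
record(parts)
k = parts // k

4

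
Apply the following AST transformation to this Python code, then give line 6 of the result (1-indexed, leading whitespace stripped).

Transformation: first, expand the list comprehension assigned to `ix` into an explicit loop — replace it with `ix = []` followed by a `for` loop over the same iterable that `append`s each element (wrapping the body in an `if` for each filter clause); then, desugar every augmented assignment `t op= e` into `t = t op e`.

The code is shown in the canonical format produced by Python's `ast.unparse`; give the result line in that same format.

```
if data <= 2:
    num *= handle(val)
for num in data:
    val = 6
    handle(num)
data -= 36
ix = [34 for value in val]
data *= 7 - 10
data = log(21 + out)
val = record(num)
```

data = data - 36

Transformed code:
if data <= 2:
    num = num * handle(val)
for num in data:
    val = 6
    handle(num)
data = data - 36
ix = []
for value in val:
    ix.append(34)
data = data * (7 - 10)
data = log(21 + out)
val = record(num)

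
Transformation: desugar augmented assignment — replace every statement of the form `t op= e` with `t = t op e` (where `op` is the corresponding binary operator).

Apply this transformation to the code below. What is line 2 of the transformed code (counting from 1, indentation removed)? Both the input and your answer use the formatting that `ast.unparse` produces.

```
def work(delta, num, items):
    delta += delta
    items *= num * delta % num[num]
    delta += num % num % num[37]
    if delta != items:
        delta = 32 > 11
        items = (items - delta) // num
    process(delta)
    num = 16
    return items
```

delta = delta + delta

Transformed code:
def work(delta, num, items):
    delta = delta + delta
    items = items * (num * delta % num[num])
    delta = delta + num % num % num[37]
    if delta != items:
        delta = 32 > 11
        items = (items - delta) // num
    process(delta)
    num = 16
    return items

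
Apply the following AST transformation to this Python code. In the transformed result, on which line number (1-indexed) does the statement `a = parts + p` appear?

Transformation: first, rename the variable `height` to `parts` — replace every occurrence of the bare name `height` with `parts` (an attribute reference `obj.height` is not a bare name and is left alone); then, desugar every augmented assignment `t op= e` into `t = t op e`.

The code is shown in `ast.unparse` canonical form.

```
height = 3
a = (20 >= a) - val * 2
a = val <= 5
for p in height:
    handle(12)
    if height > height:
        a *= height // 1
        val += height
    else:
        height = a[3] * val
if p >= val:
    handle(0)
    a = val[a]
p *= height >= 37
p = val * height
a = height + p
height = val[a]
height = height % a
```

16

Transformed code:
parts = 3
a = (20 >= a) - val * 2
a = val <= 5
for p in parts:
    handle(12)
    if parts > parts:
        a = a * (parts // 1)
        val = val + parts
    else:
        parts = a[3] * val
if p >= val:
    handle(0)
    a = val[a]
p = p * (parts >= 37)
p = val * parts
a = parts + p
parts = val[a]
parts = parts % a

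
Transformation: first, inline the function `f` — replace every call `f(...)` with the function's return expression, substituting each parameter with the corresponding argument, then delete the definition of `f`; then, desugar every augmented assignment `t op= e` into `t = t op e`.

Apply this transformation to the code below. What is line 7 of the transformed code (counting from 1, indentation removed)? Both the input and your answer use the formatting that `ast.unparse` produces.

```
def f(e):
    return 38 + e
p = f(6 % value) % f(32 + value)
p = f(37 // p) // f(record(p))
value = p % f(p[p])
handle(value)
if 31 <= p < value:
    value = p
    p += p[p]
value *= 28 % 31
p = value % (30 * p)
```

p = p + p[p]

Transformed code:
p = (38 + 6 % value) % (38 + (32 + value))
p = (38 + 37 // p) // (38 + record(p))
value = p % (38 + p[p])
handle(value)
if 31 <= p < value:
    value = p
    p = p + p[p]
value = value * (28 % 31)
p = value % (30 * p)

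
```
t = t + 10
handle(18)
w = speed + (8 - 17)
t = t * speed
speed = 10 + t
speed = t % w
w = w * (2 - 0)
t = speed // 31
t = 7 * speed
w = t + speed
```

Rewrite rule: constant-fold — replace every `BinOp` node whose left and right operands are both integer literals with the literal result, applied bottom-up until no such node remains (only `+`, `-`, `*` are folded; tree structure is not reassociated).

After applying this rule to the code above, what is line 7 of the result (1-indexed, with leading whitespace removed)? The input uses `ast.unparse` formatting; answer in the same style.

w = w * 2

Transformed code:
t = t + 10
handle(18)
w = speed + -9
t = t * speed
speed = 10 + t
speed = t % w
w = w * 2
t = speed // 31
t = 7 * speed
w = t + speed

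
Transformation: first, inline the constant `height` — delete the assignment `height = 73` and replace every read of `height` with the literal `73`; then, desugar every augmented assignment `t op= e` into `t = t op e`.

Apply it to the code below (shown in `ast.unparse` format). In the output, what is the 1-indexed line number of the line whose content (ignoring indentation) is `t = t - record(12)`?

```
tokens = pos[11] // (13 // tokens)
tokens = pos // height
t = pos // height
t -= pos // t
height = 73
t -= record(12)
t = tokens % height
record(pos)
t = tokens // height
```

Transformed code:
tokens = pos[11] // (13 // tokens)
tokens = pos // 73
t = pos // 73
t = t - pos // t
t = t - record(12)
t = tokens % 73
record(pos)
t = tokens // 73

5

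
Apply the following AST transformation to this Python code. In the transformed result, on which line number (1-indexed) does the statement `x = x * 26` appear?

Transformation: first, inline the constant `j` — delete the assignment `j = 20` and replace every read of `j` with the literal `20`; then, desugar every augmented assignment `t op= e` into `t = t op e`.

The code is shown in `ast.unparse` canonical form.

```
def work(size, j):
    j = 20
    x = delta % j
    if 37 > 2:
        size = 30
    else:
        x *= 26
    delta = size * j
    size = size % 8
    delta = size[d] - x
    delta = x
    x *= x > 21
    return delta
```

Transformed code:
def work(size, j):
    x = delta % 20
    if 37 > 2:
        size = 30
    else:
        x = x * 26
    delta = size * 20
    size = size % 8
    delta = size[d] - x
    delta = x
    x = x * (x > 21)
    return delta

6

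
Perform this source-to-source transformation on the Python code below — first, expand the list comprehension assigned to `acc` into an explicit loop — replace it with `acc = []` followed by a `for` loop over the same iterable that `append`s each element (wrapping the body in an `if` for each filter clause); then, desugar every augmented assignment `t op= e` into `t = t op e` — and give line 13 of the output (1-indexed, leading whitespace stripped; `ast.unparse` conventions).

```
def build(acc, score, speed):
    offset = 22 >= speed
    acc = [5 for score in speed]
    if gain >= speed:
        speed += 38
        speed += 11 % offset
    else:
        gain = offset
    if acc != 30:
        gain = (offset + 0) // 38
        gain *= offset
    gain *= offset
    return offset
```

Transformed code:
def build(acc, score, speed):
    offset = 22 >= speed
    acc = []
    for score in speed:
        acc.append(5)
    if gain >= speed:
        speed = speed + 38
        speed = speed + 11 % offset
    else:
        gain = offset
    if acc != 30:
        gain = (offset + 0) // 38
        gain = gain * offset
    gain = gain * offset
    return offset

gain = gain * offset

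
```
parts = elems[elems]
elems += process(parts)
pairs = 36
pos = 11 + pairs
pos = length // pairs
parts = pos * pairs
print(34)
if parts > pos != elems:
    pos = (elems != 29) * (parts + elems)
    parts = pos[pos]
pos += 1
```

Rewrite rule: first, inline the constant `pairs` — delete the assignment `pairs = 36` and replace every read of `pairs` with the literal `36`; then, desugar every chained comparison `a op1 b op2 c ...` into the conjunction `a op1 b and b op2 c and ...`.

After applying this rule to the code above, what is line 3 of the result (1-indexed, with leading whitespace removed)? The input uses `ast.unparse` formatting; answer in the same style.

Transformed code:
parts = elems[elems]
elems += process(parts)
pos = 11 + 36
pos = length // 36
parts = pos * 36
print(34)
if parts > pos and pos != elems:
    pos = (elems != 29) * (parts + elems)
    parts = pos[pos]
pos += 1

pos = 11 + 36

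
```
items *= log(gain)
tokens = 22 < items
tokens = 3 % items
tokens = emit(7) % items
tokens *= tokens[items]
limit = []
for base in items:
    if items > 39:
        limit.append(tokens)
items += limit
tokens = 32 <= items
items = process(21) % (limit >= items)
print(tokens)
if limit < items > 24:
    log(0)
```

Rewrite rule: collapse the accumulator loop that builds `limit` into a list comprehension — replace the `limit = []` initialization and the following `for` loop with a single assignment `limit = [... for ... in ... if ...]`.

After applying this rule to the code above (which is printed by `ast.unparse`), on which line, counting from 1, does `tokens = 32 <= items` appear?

8

Transformed code:
items *= log(gain)
tokens = 22 < items
tokens = 3 % items
tokens = emit(7) % items
tokens *= tokens[items]
limit = [tokens for base in items if items > 39]
items += limit
tokens = 32 <= items
items = process(21) % (limit >= items)
print(tokens)
if limit < items > 24:
    log(0)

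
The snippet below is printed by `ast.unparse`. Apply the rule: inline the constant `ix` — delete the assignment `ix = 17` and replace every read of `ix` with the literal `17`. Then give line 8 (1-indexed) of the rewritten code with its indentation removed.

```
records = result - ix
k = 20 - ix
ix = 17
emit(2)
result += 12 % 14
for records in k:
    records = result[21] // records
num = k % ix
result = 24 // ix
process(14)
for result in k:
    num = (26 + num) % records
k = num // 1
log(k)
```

Transformed code:
records = result - 17
k = 20 - 17
emit(2)
result += 12 % 14
for records in k:
    records = result[21] // records
num = k % 17
result = 24 // 17
process(14)
for result in k:
    num = (26 + num) % records
k = num // 1
log(k)

result = 24 // 17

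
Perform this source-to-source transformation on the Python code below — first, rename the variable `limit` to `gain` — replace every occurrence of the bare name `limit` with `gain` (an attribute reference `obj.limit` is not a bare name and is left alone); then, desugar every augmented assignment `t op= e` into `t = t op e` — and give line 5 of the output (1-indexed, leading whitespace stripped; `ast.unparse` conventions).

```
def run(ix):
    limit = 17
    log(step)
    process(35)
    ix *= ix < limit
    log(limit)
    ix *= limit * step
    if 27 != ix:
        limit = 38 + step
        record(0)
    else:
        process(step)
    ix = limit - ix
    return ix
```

ix = ix * (ix < gain)

Transformed code:
def run(ix):
    gain = 17
    log(step)
    process(35)
    ix = ix * (ix < gain)
    log(gain)
    ix = ix * (gain * step)
    if 27 != ix:
        gain = 38 + step
        record(0)
    else:
        process(step)
    ix = gain - ix
    return ix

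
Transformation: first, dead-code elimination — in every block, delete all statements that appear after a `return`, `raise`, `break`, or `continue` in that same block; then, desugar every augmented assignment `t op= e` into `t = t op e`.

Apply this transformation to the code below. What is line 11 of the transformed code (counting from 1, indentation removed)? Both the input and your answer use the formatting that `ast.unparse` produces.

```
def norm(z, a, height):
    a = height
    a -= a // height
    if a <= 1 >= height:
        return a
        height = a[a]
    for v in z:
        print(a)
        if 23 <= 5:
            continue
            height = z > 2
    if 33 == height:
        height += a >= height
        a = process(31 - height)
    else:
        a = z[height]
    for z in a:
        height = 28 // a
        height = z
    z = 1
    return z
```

Transformed code:
def norm(z, a, height):
    a = height
    a = a - a // height
    if a <= 1 >= height:
        return a
    for v in z:
        print(a)
        if 23 <= 5:
            continue
    if 33 == height:
        height = height + (a >= height)
        a = process(31 - height)
    else:
        a = z[height]
    for z in a:
        height = 28 // a
        height = z
    z = 1
    return z

height = height + (a >= height)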